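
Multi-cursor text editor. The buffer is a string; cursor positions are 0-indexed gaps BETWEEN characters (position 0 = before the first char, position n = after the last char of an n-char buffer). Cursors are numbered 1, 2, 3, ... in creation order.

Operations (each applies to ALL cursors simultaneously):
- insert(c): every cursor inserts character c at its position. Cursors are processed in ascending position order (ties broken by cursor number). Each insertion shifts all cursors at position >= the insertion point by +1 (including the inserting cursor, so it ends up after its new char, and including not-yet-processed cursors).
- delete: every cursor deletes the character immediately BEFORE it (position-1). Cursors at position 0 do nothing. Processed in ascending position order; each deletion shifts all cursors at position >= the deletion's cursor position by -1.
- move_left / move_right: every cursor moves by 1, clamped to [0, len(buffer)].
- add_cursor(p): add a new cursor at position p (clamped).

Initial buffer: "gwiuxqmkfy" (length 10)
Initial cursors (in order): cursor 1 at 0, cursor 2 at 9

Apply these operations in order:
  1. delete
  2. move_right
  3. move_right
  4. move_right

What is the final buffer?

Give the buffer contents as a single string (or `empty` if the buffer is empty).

Answer: gwiuxqmky

Derivation:
After op 1 (delete): buffer="gwiuxqmky" (len 9), cursors c1@0 c2@8, authorship .........
After op 2 (move_right): buffer="gwiuxqmky" (len 9), cursors c1@1 c2@9, authorship .........
After op 3 (move_right): buffer="gwiuxqmky" (len 9), cursors c1@2 c2@9, authorship .........
After op 4 (move_right): buffer="gwiuxqmky" (len 9), cursors c1@3 c2@9, authorship .........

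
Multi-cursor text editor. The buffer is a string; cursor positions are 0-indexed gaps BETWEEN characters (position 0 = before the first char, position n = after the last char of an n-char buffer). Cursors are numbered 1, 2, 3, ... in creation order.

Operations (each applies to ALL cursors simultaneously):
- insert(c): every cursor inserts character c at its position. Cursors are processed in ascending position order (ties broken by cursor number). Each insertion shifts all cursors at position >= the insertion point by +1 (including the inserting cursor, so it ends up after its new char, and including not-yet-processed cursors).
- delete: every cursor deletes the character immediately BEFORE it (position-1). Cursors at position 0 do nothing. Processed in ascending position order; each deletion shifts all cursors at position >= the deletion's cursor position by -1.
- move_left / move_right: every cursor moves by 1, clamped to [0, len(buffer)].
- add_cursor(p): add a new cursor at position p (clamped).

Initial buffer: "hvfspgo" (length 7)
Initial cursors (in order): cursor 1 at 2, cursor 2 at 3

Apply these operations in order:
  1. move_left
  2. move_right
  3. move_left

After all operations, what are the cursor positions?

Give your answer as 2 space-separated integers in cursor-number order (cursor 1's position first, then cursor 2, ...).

Answer: 1 2

Derivation:
After op 1 (move_left): buffer="hvfspgo" (len 7), cursors c1@1 c2@2, authorship .......
After op 2 (move_right): buffer="hvfspgo" (len 7), cursors c1@2 c2@3, authorship .......
After op 3 (move_left): buffer="hvfspgo" (len 7), cursors c1@1 c2@2, authorship .......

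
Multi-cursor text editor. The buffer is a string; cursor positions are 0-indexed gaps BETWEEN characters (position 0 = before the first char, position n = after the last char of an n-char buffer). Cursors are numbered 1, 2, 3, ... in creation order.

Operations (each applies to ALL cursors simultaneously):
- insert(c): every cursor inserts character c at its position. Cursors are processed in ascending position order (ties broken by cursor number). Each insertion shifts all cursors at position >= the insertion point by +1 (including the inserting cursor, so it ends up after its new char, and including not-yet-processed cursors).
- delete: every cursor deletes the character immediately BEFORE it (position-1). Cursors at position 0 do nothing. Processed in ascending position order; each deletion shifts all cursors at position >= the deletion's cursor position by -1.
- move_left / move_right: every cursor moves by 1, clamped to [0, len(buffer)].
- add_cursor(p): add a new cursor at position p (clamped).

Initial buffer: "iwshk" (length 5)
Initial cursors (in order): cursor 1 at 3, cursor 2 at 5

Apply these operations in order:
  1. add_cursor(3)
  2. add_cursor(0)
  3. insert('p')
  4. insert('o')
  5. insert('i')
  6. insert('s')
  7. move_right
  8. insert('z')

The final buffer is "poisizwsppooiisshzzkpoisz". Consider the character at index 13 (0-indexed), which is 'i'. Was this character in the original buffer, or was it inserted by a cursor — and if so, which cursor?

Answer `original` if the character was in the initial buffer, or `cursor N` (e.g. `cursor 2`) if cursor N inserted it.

Answer: cursor 3

Derivation:
After op 1 (add_cursor(3)): buffer="iwshk" (len 5), cursors c1@3 c3@3 c2@5, authorship .....
After op 2 (add_cursor(0)): buffer="iwshk" (len 5), cursors c4@0 c1@3 c3@3 c2@5, authorship .....
After op 3 (insert('p')): buffer="piwspphkp" (len 9), cursors c4@1 c1@6 c3@6 c2@9, authorship 4...13..2
After op 4 (insert('o')): buffer="poiwsppoohkpo" (len 13), cursors c4@2 c1@9 c3@9 c2@13, authorship 44...1313..22
After op 5 (insert('i')): buffer="poiiwsppooiihkpoi" (len 17), cursors c4@3 c1@12 c3@12 c2@17, authorship 444...131313..222
After op 6 (insert('s')): buffer="poisiwsppooiisshkpois" (len 21), cursors c4@4 c1@15 c3@15 c2@21, authorship 4444...13131313..2222
After op 7 (move_right): buffer="poisiwsppooiisshkpois" (len 21), cursors c4@5 c1@16 c3@16 c2@21, authorship 4444...13131313..2222
After op 8 (insert('z')): buffer="poisizwsppooiisshzzkpoisz" (len 25), cursors c4@6 c1@19 c3@19 c2@25, authorship 4444.4..13131313.13.22222
Authorship (.=original, N=cursor N): 4 4 4 4 . 4 . . 1 3 1 3 1 3 1 3 . 1 3 . 2 2 2 2 2
Index 13: author = 3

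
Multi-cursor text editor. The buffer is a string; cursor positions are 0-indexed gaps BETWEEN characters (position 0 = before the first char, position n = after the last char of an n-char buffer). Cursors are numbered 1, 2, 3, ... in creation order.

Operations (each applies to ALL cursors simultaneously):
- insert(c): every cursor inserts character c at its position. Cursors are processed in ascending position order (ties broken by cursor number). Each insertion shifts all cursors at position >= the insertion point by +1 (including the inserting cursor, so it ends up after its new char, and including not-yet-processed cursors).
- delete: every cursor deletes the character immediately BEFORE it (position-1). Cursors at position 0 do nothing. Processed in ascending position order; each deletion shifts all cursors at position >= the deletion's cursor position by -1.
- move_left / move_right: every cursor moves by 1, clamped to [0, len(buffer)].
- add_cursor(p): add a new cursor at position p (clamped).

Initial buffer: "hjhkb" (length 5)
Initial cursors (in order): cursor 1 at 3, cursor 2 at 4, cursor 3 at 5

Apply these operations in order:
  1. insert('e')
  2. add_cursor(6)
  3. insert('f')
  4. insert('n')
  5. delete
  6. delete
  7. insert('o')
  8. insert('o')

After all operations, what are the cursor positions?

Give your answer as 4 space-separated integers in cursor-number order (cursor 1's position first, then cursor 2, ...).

Answer: 6 12 16 12

Derivation:
After op 1 (insert('e')): buffer="hjhekebe" (len 8), cursors c1@4 c2@6 c3@8, authorship ...1.2.3
After op 2 (add_cursor(6)): buffer="hjhekebe" (len 8), cursors c1@4 c2@6 c4@6 c3@8, authorship ...1.2.3
After op 3 (insert('f')): buffer="hjhefkeffbef" (len 12), cursors c1@5 c2@9 c4@9 c3@12, authorship ...11.224.33
After op 4 (insert('n')): buffer="hjhefnkeffnnbefn" (len 16), cursors c1@6 c2@12 c4@12 c3@16, authorship ...111.22424.333
After op 5 (delete): buffer="hjhefkeffbef" (len 12), cursors c1@5 c2@9 c4@9 c3@12, authorship ...11.224.33
After op 6 (delete): buffer="hjhekebe" (len 8), cursors c1@4 c2@6 c4@6 c3@8, authorship ...1.2.3
After op 7 (insert('o')): buffer="hjheokeoobeo" (len 12), cursors c1@5 c2@9 c4@9 c3@12, authorship ...11.224.33
After op 8 (insert('o')): buffer="hjheookeoooobeoo" (len 16), cursors c1@6 c2@12 c4@12 c3@16, authorship ...111.22424.333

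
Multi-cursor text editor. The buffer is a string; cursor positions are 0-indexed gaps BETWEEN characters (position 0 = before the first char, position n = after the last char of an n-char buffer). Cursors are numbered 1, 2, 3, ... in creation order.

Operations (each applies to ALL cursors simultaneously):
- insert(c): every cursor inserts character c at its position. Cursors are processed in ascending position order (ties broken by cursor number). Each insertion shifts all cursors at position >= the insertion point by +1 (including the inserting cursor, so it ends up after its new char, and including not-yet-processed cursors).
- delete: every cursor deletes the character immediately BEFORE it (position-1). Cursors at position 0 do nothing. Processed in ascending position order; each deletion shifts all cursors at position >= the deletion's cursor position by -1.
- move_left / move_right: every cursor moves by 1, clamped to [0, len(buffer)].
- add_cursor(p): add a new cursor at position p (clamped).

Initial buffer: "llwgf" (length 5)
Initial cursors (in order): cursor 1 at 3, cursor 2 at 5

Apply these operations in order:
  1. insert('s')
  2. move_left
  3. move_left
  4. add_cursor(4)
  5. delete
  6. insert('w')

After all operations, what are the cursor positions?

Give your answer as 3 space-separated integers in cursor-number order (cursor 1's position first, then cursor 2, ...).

After op 1 (insert('s')): buffer="llwsgfs" (len 7), cursors c1@4 c2@7, authorship ...1..2
After op 2 (move_left): buffer="llwsgfs" (len 7), cursors c1@3 c2@6, authorship ...1..2
After op 3 (move_left): buffer="llwsgfs" (len 7), cursors c1@2 c2@5, authorship ...1..2
After op 4 (add_cursor(4)): buffer="llwsgfs" (len 7), cursors c1@2 c3@4 c2@5, authorship ...1..2
After op 5 (delete): buffer="lwfs" (len 4), cursors c1@1 c2@2 c3@2, authorship ...2
After op 6 (insert('w')): buffer="lwwwwfs" (len 7), cursors c1@2 c2@5 c3@5, authorship .1.23.2

Answer: 2 5 5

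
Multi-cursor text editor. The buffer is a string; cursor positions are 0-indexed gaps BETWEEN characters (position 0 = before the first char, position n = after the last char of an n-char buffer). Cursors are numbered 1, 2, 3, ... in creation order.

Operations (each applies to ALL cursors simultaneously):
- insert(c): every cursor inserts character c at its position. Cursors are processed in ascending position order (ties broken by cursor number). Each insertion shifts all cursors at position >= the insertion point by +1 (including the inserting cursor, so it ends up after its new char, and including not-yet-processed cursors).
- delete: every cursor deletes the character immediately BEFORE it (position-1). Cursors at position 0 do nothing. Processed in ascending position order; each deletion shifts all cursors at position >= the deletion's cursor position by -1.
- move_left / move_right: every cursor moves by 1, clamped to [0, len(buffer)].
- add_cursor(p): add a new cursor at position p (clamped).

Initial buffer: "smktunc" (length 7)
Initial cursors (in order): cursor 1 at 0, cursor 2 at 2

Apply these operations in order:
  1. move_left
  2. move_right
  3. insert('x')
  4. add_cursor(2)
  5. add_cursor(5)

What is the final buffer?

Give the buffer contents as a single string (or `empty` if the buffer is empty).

After op 1 (move_left): buffer="smktunc" (len 7), cursors c1@0 c2@1, authorship .......
After op 2 (move_right): buffer="smktunc" (len 7), cursors c1@1 c2@2, authorship .......
After op 3 (insert('x')): buffer="sxmxktunc" (len 9), cursors c1@2 c2@4, authorship .1.2.....
After op 4 (add_cursor(2)): buffer="sxmxktunc" (len 9), cursors c1@2 c3@2 c2@4, authorship .1.2.....
After op 5 (add_cursor(5)): buffer="sxmxktunc" (len 9), cursors c1@2 c3@2 c2@4 c4@5, authorship .1.2.....

Answer: sxmxktunc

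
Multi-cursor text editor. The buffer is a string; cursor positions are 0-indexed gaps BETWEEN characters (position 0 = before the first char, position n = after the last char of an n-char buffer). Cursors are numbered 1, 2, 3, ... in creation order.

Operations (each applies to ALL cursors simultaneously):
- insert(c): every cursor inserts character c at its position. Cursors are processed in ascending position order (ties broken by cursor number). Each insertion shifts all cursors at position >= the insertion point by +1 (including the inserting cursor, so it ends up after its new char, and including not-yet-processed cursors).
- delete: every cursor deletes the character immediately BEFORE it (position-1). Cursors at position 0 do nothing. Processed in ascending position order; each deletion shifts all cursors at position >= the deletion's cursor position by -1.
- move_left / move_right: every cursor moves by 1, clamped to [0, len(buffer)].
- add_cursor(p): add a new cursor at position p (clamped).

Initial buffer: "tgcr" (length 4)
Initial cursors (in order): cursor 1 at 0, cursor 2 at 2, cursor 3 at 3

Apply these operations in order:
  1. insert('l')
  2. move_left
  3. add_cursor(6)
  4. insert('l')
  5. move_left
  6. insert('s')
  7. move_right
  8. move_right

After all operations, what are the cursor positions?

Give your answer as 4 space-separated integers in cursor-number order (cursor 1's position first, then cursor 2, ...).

After op 1 (insert('l')): buffer="ltglclr" (len 7), cursors c1@1 c2@4 c3@6, authorship 1..2.3.
After op 2 (move_left): buffer="ltglclr" (len 7), cursors c1@0 c2@3 c3@5, authorship 1..2.3.
After op 3 (add_cursor(6)): buffer="ltglclr" (len 7), cursors c1@0 c2@3 c3@5 c4@6, authorship 1..2.3.
After op 4 (insert('l')): buffer="lltgllclllr" (len 11), cursors c1@1 c2@5 c3@8 c4@10, authorship 11..22.334.
After op 5 (move_left): buffer="lltgllclllr" (len 11), cursors c1@0 c2@4 c3@7 c4@9, authorship 11..22.334.
After op 6 (insert('s')): buffer="slltgsllcsllslr" (len 15), cursors c1@1 c2@6 c3@10 c4@13, authorship 111..222.33344.
After op 7 (move_right): buffer="slltgsllcsllslr" (len 15), cursors c1@2 c2@7 c3@11 c4@14, authorship 111..222.33344.
After op 8 (move_right): buffer="slltgsllcsllslr" (len 15), cursors c1@3 c2@8 c3@12 c4@15, authorship 111..222.33344.

Answer: 3 8 12 15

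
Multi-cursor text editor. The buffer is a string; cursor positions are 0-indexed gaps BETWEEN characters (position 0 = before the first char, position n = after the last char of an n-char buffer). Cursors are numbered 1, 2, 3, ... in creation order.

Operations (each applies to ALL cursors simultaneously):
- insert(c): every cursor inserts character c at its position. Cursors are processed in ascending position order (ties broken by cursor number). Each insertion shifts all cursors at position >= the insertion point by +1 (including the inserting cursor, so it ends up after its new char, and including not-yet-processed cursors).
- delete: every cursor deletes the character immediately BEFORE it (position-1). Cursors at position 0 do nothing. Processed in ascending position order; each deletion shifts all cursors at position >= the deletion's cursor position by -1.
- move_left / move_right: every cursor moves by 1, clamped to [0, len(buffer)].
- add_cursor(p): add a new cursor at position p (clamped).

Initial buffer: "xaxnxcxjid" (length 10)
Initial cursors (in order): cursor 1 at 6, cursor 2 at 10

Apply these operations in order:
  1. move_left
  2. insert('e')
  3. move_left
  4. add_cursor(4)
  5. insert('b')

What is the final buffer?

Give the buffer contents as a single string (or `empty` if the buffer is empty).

After op 1 (move_left): buffer="xaxnxcxjid" (len 10), cursors c1@5 c2@9, authorship ..........
After op 2 (insert('e')): buffer="xaxnxecxjied" (len 12), cursors c1@6 c2@11, authorship .....1....2.
After op 3 (move_left): buffer="xaxnxecxjied" (len 12), cursors c1@5 c2@10, authorship .....1....2.
After op 4 (add_cursor(4)): buffer="xaxnxecxjied" (len 12), cursors c3@4 c1@5 c2@10, authorship .....1....2.
After op 5 (insert('b')): buffer="xaxnbxbecxjibed" (len 15), cursors c3@5 c1@7 c2@13, authorship ....3.11....22.

Answer: xaxnbxbecxjibed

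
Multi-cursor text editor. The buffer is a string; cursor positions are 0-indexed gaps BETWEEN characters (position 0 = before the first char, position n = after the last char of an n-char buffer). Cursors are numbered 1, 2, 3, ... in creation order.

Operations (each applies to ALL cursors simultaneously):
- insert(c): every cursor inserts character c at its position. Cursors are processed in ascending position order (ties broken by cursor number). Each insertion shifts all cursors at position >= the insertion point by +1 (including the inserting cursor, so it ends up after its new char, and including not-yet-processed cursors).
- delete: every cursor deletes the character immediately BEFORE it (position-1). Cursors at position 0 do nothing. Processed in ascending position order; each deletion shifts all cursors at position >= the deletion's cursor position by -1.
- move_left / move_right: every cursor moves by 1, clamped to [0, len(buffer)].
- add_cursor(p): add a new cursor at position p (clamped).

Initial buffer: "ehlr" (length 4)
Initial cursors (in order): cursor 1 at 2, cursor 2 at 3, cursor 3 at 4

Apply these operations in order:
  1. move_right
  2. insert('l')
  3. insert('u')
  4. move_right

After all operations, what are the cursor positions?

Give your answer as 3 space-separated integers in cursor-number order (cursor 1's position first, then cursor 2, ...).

After op 1 (move_right): buffer="ehlr" (len 4), cursors c1@3 c2@4 c3@4, authorship ....
After op 2 (insert('l')): buffer="ehllrll" (len 7), cursors c1@4 c2@7 c3@7, authorship ...1.23
After op 3 (insert('u')): buffer="ehllurlluu" (len 10), cursors c1@5 c2@10 c3@10, authorship ...11.2323
After op 4 (move_right): buffer="ehllurlluu" (len 10), cursors c1@6 c2@10 c3@10, authorship ...11.2323

Answer: 6 10 10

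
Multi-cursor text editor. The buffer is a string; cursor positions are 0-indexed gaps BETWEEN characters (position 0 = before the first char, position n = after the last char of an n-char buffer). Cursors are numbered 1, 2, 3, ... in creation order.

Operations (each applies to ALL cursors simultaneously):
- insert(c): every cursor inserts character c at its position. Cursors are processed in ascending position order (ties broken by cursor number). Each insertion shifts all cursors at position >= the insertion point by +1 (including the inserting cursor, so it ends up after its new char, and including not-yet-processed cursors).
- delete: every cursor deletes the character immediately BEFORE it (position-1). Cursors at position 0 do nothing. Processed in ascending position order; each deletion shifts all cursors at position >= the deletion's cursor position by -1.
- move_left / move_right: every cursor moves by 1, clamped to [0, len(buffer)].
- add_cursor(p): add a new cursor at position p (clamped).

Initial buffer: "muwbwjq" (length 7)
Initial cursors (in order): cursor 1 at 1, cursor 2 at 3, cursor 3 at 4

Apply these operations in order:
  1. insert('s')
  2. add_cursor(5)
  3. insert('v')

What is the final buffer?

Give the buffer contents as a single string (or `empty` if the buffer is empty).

After op 1 (insert('s')): buffer="msuwsbswjq" (len 10), cursors c1@2 c2@5 c3@7, authorship .1..2.3...
After op 2 (add_cursor(5)): buffer="msuwsbswjq" (len 10), cursors c1@2 c2@5 c4@5 c3@7, authorship .1..2.3...
After op 3 (insert('v')): buffer="msvuwsvvbsvwjq" (len 14), cursors c1@3 c2@8 c4@8 c3@11, authorship .11..224.33...

Answer: msvuwsvvbsvwjq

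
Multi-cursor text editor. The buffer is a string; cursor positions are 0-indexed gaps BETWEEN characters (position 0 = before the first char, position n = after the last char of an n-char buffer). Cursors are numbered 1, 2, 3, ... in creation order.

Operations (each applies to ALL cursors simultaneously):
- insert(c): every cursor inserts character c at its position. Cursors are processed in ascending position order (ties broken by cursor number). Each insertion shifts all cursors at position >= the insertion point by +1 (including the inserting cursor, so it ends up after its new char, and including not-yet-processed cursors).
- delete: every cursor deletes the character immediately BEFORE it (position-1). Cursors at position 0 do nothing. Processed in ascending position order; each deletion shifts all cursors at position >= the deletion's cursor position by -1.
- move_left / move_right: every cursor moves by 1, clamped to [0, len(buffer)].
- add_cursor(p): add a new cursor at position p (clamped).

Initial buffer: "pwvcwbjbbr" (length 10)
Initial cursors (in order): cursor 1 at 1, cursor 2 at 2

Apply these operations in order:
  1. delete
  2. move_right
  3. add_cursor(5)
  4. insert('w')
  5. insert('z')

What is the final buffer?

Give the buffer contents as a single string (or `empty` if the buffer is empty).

Answer: vwwzzcwbjwzbbr

Derivation:
After op 1 (delete): buffer="vcwbjbbr" (len 8), cursors c1@0 c2@0, authorship ........
After op 2 (move_right): buffer="vcwbjbbr" (len 8), cursors c1@1 c2@1, authorship ........
After op 3 (add_cursor(5)): buffer="vcwbjbbr" (len 8), cursors c1@1 c2@1 c3@5, authorship ........
After op 4 (insert('w')): buffer="vwwcwbjwbbr" (len 11), cursors c1@3 c2@3 c3@8, authorship .12....3...
After op 5 (insert('z')): buffer="vwwzzcwbjwzbbr" (len 14), cursors c1@5 c2@5 c3@11, authorship .1212....33...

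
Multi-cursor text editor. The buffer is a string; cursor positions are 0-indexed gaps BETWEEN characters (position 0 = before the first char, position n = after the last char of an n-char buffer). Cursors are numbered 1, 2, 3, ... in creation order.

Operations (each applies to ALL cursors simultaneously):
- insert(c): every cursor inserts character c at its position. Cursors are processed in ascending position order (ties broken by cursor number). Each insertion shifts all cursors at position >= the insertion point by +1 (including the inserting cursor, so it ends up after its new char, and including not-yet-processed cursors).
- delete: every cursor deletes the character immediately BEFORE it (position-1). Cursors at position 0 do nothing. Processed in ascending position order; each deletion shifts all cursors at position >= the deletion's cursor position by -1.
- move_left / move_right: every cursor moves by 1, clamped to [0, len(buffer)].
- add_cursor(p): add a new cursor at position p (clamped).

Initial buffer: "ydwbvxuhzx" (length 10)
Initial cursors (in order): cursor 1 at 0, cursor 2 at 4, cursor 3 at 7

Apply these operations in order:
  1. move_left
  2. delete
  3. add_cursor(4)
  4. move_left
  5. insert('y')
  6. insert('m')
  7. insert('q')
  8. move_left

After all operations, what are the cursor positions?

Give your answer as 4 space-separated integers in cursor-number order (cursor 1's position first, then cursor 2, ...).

Answer: 2 6 14 14

Derivation:
After op 1 (move_left): buffer="ydwbvxuhzx" (len 10), cursors c1@0 c2@3 c3@6, authorship ..........
After op 2 (delete): buffer="ydbvuhzx" (len 8), cursors c1@0 c2@2 c3@4, authorship ........
After op 3 (add_cursor(4)): buffer="ydbvuhzx" (len 8), cursors c1@0 c2@2 c3@4 c4@4, authorship ........
After op 4 (move_left): buffer="ydbvuhzx" (len 8), cursors c1@0 c2@1 c3@3 c4@3, authorship ........
After op 5 (insert('y')): buffer="yyydbyyvuhzx" (len 12), cursors c1@1 c2@3 c3@7 c4@7, authorship 1.2..34.....
After op 6 (insert('m')): buffer="ymyymdbyymmvuhzx" (len 16), cursors c1@2 c2@5 c3@11 c4@11, authorship 11.22..3434.....
After op 7 (insert('q')): buffer="ymqyymqdbyymmqqvuhzx" (len 20), cursors c1@3 c2@7 c3@15 c4@15, authorship 111.222..343434.....
After op 8 (move_left): buffer="ymqyymqdbyymmqqvuhzx" (len 20), cursors c1@2 c2@6 c3@14 c4@14, authorship 111.222..343434.....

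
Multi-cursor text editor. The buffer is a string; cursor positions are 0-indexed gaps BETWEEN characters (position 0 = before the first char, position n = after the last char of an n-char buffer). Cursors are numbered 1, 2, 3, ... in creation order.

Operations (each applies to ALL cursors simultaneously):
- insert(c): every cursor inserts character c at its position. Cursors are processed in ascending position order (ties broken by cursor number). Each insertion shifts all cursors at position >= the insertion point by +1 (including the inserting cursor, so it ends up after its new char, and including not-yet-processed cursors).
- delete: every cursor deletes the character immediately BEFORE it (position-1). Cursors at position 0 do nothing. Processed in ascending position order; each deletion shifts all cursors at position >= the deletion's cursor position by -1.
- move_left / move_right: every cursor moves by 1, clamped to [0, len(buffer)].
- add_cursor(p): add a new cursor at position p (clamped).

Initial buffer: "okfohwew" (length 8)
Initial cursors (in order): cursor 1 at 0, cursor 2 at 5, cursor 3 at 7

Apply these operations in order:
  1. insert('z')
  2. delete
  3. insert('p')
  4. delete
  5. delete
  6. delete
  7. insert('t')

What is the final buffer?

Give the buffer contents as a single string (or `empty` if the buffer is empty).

Answer: tokfttw

Derivation:
After op 1 (insert('z')): buffer="zokfohzwezw" (len 11), cursors c1@1 c2@7 c3@10, authorship 1.....2..3.
After op 2 (delete): buffer="okfohwew" (len 8), cursors c1@0 c2@5 c3@7, authorship ........
After op 3 (insert('p')): buffer="pokfohpwepw" (len 11), cursors c1@1 c2@7 c3@10, authorship 1.....2..3.
After op 4 (delete): buffer="okfohwew" (len 8), cursors c1@0 c2@5 c3@7, authorship ........
After op 5 (delete): buffer="okfoww" (len 6), cursors c1@0 c2@4 c3@5, authorship ......
After op 6 (delete): buffer="okfw" (len 4), cursors c1@0 c2@3 c3@3, authorship ....
After op 7 (insert('t')): buffer="tokfttw" (len 7), cursors c1@1 c2@6 c3@6, authorship 1...23.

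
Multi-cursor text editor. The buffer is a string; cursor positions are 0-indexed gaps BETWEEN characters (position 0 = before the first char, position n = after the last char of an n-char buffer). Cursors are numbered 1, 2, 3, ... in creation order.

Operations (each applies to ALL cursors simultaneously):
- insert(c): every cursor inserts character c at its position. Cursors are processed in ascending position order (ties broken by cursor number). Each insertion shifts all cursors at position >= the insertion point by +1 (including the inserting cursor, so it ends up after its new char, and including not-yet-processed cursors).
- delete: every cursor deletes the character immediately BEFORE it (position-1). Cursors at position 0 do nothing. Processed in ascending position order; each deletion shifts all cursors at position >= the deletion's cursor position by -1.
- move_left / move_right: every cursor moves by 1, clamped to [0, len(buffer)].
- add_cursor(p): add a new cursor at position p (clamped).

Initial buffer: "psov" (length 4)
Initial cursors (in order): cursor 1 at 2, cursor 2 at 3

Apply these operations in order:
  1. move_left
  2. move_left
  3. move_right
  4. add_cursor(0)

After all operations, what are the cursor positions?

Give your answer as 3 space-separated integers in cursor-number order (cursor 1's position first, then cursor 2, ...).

Answer: 1 2 0

Derivation:
After op 1 (move_left): buffer="psov" (len 4), cursors c1@1 c2@2, authorship ....
After op 2 (move_left): buffer="psov" (len 4), cursors c1@0 c2@1, authorship ....
After op 3 (move_right): buffer="psov" (len 4), cursors c1@1 c2@2, authorship ....
After op 4 (add_cursor(0)): buffer="psov" (len 4), cursors c3@0 c1@1 c2@2, authorship ....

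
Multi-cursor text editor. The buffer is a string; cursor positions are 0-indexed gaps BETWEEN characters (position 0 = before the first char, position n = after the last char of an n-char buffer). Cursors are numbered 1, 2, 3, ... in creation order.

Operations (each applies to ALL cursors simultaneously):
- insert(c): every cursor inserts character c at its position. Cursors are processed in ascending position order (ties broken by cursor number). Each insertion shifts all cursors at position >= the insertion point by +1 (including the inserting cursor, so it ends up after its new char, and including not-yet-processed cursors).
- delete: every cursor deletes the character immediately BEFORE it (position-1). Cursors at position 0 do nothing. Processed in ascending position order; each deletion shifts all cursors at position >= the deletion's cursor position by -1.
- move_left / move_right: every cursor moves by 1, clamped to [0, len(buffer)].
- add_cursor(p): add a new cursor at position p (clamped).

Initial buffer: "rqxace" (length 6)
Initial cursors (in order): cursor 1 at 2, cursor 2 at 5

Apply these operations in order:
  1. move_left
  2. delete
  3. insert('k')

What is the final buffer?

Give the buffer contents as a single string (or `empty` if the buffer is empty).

Answer: kqxkce

Derivation:
After op 1 (move_left): buffer="rqxace" (len 6), cursors c1@1 c2@4, authorship ......
After op 2 (delete): buffer="qxce" (len 4), cursors c1@0 c2@2, authorship ....
After op 3 (insert('k')): buffer="kqxkce" (len 6), cursors c1@1 c2@4, authorship 1..2..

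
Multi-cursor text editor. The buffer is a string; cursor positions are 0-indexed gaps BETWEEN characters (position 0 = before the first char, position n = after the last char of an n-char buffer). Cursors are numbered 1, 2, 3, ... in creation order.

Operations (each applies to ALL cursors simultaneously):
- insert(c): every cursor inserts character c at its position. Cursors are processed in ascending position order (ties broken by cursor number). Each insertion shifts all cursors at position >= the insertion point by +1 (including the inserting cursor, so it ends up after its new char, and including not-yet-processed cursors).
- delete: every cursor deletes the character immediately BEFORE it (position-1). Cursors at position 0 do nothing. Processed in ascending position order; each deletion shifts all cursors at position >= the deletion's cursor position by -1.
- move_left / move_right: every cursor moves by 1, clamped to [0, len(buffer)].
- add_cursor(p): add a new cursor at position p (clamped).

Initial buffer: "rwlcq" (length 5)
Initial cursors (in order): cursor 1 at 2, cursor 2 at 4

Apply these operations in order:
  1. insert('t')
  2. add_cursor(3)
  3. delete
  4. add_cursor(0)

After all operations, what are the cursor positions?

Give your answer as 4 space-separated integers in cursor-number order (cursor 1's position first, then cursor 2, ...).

Answer: 1 3 1 0

Derivation:
After op 1 (insert('t')): buffer="rwtlctq" (len 7), cursors c1@3 c2@6, authorship ..1..2.
After op 2 (add_cursor(3)): buffer="rwtlctq" (len 7), cursors c1@3 c3@3 c2@6, authorship ..1..2.
After op 3 (delete): buffer="rlcq" (len 4), cursors c1@1 c3@1 c2@3, authorship ....
After op 4 (add_cursor(0)): buffer="rlcq" (len 4), cursors c4@0 c1@1 c3@1 c2@3, authorship ....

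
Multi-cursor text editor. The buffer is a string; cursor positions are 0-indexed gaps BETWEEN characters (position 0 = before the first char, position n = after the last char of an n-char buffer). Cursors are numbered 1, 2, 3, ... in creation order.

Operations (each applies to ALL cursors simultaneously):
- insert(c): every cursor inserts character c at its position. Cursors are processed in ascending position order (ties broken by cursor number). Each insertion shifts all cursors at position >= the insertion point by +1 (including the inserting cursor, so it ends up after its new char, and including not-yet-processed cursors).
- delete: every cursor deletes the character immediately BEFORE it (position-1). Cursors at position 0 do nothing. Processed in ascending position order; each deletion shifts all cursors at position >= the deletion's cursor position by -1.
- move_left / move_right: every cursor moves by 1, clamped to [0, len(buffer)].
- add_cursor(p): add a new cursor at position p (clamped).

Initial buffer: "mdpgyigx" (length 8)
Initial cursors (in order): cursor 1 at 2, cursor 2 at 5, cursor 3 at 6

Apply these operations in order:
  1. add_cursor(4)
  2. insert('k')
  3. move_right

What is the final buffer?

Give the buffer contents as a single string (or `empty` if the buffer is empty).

After op 1 (add_cursor(4)): buffer="mdpgyigx" (len 8), cursors c1@2 c4@4 c2@5 c3@6, authorship ........
After op 2 (insert('k')): buffer="mdkpgkykikgx" (len 12), cursors c1@3 c4@6 c2@8 c3@10, authorship ..1..4.2.3..
After op 3 (move_right): buffer="mdkpgkykikgx" (len 12), cursors c1@4 c4@7 c2@9 c3@11, authorship ..1..4.2.3..

Answer: mdkpgkykikgx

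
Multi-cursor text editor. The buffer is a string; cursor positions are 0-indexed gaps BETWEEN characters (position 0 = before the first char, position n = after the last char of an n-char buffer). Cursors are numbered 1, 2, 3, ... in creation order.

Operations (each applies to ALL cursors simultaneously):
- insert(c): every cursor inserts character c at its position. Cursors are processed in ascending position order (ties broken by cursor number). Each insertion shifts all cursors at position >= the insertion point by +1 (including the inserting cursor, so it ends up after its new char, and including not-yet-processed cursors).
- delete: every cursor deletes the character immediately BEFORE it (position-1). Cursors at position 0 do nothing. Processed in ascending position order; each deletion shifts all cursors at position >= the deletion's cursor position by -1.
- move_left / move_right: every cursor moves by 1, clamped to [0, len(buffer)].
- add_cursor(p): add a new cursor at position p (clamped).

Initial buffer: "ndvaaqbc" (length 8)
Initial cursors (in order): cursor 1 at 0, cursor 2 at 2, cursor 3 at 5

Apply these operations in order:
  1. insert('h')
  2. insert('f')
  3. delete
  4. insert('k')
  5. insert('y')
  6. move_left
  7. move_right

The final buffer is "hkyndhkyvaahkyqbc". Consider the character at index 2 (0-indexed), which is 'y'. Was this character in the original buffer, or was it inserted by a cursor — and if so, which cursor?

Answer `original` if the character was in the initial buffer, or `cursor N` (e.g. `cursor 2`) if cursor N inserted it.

Answer: cursor 1

Derivation:
After op 1 (insert('h')): buffer="hndhvaahqbc" (len 11), cursors c1@1 c2@4 c3@8, authorship 1..2...3...
After op 2 (insert('f')): buffer="hfndhfvaahfqbc" (len 14), cursors c1@2 c2@6 c3@11, authorship 11..22...33...
After op 3 (delete): buffer="hndhvaahqbc" (len 11), cursors c1@1 c2@4 c3@8, authorship 1..2...3...
After op 4 (insert('k')): buffer="hkndhkvaahkqbc" (len 14), cursors c1@2 c2@6 c3@11, authorship 11..22...33...
After op 5 (insert('y')): buffer="hkyndhkyvaahkyqbc" (len 17), cursors c1@3 c2@8 c3@14, authorship 111..222...333...
After op 6 (move_left): buffer="hkyndhkyvaahkyqbc" (len 17), cursors c1@2 c2@7 c3@13, authorship 111..222...333...
After op 7 (move_right): buffer="hkyndhkyvaahkyqbc" (len 17), cursors c1@3 c2@8 c3@14, authorship 111..222...333...
Authorship (.=original, N=cursor N): 1 1 1 . . 2 2 2 . . . 3 3 3 . . .
Index 2: author = 1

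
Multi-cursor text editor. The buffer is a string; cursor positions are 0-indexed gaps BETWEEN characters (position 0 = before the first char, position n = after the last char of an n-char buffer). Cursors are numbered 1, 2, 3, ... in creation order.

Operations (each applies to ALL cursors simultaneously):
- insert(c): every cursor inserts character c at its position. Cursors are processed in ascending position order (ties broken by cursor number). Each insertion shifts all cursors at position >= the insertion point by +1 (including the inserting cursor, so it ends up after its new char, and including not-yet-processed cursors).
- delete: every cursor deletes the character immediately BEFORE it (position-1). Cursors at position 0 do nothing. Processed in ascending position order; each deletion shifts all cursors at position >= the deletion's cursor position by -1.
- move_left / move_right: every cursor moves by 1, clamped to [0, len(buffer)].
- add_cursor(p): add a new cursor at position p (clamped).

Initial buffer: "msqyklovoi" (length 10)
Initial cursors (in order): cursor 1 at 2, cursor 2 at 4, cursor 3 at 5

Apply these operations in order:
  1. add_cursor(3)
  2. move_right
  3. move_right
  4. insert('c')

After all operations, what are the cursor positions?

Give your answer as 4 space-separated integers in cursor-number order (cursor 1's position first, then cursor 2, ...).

After op 1 (add_cursor(3)): buffer="msqyklovoi" (len 10), cursors c1@2 c4@3 c2@4 c3@5, authorship ..........
After op 2 (move_right): buffer="msqyklovoi" (len 10), cursors c1@3 c4@4 c2@5 c3@6, authorship ..........
After op 3 (move_right): buffer="msqyklovoi" (len 10), cursors c1@4 c4@5 c2@6 c3@7, authorship ..........
After op 4 (insert('c')): buffer="msqyckclcocvoi" (len 14), cursors c1@5 c4@7 c2@9 c3@11, authorship ....1.4.2.3...

Answer: 5 9 11 7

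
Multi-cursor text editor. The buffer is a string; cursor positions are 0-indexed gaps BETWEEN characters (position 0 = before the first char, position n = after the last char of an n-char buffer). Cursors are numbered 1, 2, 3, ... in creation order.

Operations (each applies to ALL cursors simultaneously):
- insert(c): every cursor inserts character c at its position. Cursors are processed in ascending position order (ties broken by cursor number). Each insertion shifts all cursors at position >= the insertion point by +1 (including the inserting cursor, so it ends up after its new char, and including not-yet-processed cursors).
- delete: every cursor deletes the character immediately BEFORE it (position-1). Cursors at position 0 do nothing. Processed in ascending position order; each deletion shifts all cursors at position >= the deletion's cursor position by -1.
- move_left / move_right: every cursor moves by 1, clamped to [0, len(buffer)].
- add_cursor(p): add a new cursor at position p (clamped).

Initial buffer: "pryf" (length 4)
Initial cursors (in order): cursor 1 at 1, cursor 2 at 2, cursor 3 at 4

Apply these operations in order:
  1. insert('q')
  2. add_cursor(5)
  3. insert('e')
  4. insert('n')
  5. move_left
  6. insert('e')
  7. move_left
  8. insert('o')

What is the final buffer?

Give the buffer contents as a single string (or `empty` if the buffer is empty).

After op 1 (insert('q')): buffer="pqrqyfq" (len 7), cursors c1@2 c2@4 c3@7, authorship .1.2..3
After op 2 (add_cursor(5)): buffer="pqrqyfq" (len 7), cursors c1@2 c2@4 c4@5 c3@7, authorship .1.2..3
After op 3 (insert('e')): buffer="pqerqeyefqe" (len 11), cursors c1@3 c2@6 c4@8 c3@11, authorship .11.22.4.33
After op 4 (insert('n')): buffer="pqenrqenyenfqen" (len 15), cursors c1@4 c2@8 c4@11 c3@15, authorship .111.222.44.333
After op 5 (move_left): buffer="pqenrqenyenfqen" (len 15), cursors c1@3 c2@7 c4@10 c3@14, authorship .111.222.44.333
After op 6 (insert('e')): buffer="pqeenrqeenyeenfqeen" (len 19), cursors c1@4 c2@9 c4@13 c3@18, authorship .1111.2222.444.3333
After op 7 (move_left): buffer="pqeenrqeenyeenfqeen" (len 19), cursors c1@3 c2@8 c4@12 c3@17, authorship .1111.2222.444.3333
After op 8 (insert('o')): buffer="pqeoenrqeoenyeoenfqeoen" (len 23), cursors c1@4 c2@10 c4@15 c3@21, authorship .11111.22222.4444.33333

Answer: pqeoenrqeoenyeoenfqeoen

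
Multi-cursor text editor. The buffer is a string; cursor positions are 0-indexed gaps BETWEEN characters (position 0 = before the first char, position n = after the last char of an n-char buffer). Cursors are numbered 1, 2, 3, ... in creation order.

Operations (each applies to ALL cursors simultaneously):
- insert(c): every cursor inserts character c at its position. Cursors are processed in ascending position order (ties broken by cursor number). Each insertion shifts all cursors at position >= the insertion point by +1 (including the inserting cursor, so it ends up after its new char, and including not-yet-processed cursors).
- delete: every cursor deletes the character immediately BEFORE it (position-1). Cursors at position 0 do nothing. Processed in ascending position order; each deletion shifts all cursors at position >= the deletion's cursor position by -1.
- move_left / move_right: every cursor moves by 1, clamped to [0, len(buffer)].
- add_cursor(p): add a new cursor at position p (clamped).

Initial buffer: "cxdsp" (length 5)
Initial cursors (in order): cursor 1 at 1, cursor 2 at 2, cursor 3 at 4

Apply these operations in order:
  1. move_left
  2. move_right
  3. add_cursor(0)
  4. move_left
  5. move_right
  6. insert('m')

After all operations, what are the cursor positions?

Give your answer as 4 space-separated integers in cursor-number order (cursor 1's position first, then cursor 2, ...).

After op 1 (move_left): buffer="cxdsp" (len 5), cursors c1@0 c2@1 c3@3, authorship .....
After op 2 (move_right): buffer="cxdsp" (len 5), cursors c1@1 c2@2 c3@4, authorship .....
After op 3 (add_cursor(0)): buffer="cxdsp" (len 5), cursors c4@0 c1@1 c2@2 c3@4, authorship .....
After op 4 (move_left): buffer="cxdsp" (len 5), cursors c1@0 c4@0 c2@1 c3@3, authorship .....
After op 5 (move_right): buffer="cxdsp" (len 5), cursors c1@1 c4@1 c2@2 c3@4, authorship .....
After op 6 (insert('m')): buffer="cmmxmdsmp" (len 9), cursors c1@3 c4@3 c2@5 c3@8, authorship .14.2..3.

Answer: 3 5 8 3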